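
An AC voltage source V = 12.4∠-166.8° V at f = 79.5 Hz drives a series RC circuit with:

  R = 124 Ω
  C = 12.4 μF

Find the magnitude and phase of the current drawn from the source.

Step 1 — Angular frequency: ω = 2π·f = 2π·79.5 = 499.5 rad/s.
Step 2 — Component impedances:
  R: Z = R = 124 Ω
  C: Z = 1/(jωC) = -j/(ω·C) = 0 - j161.4 Ω
Step 3 — Series combination: Z_total = R + C = 124 - j161.4 Ω = 203.6∠-52.5° Ω.
Step 4 — Source phasor: V = 12.4∠-166.8° V = -12.07 - j2.832 V.
Step 5 — Ohm's law: I = V / Z_total = (-12.07 - j2.832) / (124 - j161.4) = -0.02509 - j0.0555 A.
Step 6 — Convert to polar: |I| = 0.06091 A, ∠I = -114.3°.

I = 0.06091∠-114.3° A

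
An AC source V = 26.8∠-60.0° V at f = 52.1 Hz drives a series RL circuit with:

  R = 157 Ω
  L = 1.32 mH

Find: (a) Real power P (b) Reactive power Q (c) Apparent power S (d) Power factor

Step 1 — Angular frequency: ω = 2π·f = 2π·52.1 = 327.4 rad/s.
Step 2 — Component impedances:
  R: Z = R = 157 Ω
  L: Z = jωL = j·327.4·0.00132 = 0 + j0.4321 Ω
Step 3 — Series combination: Z_total = R + L = 157 + j0.4321 Ω = 157∠0.2° Ω.
Step 4 — Source phasor: V = 26.8∠-60.0° V = 13.4 - j23.21 V.
Step 5 — Current: I = V / Z = 0.08494 - j0.1481 A = 0.1707∠-60.2° A.
Step 6 — Complex power: S = V·I* = 4.575 + j0.01259 VA.
Step 7 — Real power: P = Re(S) = 4.575 W.
Step 8 — Reactive power: Q = Im(S) = 0.01259 VAR.
Step 9 — Apparent power: |S| = 4.575 VA.
Step 10 — Power factor: PF = P/|S| = 1 (lagging).

(a) P = 4.575 W  (b) Q = 0.01259 VAR  (c) S = 4.575 VA  (d) PF = 1 (lagging)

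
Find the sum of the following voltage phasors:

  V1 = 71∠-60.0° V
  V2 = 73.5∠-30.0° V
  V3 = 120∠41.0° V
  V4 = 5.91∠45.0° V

Step 1 — Convert each phasor to rectangular form:
  V1 = 71·(cos(-60.0°) + j·sin(-60.0°)) = 35.5 - j61.49 V
  V2 = 73.5·(cos(-30.0°) + j·sin(-30.0°)) = 63.65 - j36.75 V
  V3 = 120·(cos(41.0°) + j·sin(41.0°)) = 90.57 + j78.73 V
  V4 = 5.91·(cos(45.0°) + j·sin(45.0°)) = 4.179 + j4.179 V
Step 2 — Sum components: V_total = 193.9 - j15.33 V.
Step 3 — Convert to polar: |V_total| = 194.5 V, ∠V_total = -4.5°.

V_total = 194.5∠-4.5° V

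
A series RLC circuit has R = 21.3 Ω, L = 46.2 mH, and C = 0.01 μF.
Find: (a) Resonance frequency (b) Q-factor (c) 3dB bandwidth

Step 1 — Resonance condition Im(Z)=0 gives ω₀ = 1/√(LC).
Step 2 — ω₀ = 1/√(0.0462·1e-08) = 4.652e+04 rad/s.
Step 3 — f₀ = ω₀/(2π) = 7405 Hz.
Step 4 — Series Q: Q = ω₀L/R = 4.652e+04·0.0462/21.3 = 100.9.
Step 5 — 3dB bandwidth: Δω = ω₀/Q = 461 rad/s; BW = Δω/(2π) = 73.38 Hz.

(a) f₀ = 7405 Hz  (b) Q = 100.9  (c) BW = 73.38 Hz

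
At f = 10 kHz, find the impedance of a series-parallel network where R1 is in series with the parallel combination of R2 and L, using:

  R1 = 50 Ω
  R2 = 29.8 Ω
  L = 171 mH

Step 1 — Angular frequency: ω = 2π·f = 2π·1e+04 = 6.283e+04 rad/s.
Step 2 — Component impedances:
  R1: Z = R = 50 Ω
  R2: Z = R = 29.8 Ω
  L: Z = jωL = j·6.283e+04·0.171 = 0 + j1.074e+04 Ω
Step 3 — Parallel branch: R2 || L = 1/(1/R2 + 1/L) = 29.8 + j0.08265 Ω.
Step 4 — Series with R1: Z_total = R1 + (R2 || L) = 79.8 + j0.08265 Ω = 79.8∠0.1° Ω.

Z = 79.8 + j0.08265 Ω = 79.8∠0.1° Ω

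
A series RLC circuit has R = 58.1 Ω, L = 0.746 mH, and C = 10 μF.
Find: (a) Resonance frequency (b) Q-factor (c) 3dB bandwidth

Step 1 — Resonance: ω₀ = 1/√(LC) = 1/√(0.000746·1e-05) = 1.158e+04 rad/s.
Step 2 — f₀ = ω₀/(2π) = 1843 Hz.
Step 3 — Series Q: Q = ω₀L/R = 1.158e+04·0.000746/58.1 = 0.1487.
Step 4 — Bandwidth: Δω = ω₀/Q = 7.788e+04 rad/s; BW = Δω/(2π) = 1.24e+04 Hz.

(a) f₀ = 1843 Hz  (b) Q = 0.1487  (c) BW = 1.24e+04 Hz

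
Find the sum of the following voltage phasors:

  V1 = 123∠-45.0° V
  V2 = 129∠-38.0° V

Step 1 — Convert each phasor to rectangular form:
  V1 = 123·(cos(-45.0°) + j·sin(-45.0°)) = 86.97 - j86.97 V
  V2 = 129·(cos(-38.0°) + j·sin(-38.0°)) = 101.7 - j79.42 V
Step 2 — Sum components: V_total = 188.6 - j166.4 V.
Step 3 — Convert to polar: |V_total| = 251.5 V, ∠V_total = -41.4°.

V_total = 251.5∠-41.4° V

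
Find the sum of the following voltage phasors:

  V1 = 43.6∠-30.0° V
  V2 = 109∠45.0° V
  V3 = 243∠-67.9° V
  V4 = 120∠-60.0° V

Step 1 — Convert each phasor to rectangular form:
  V1 = 43.6·(cos(-30.0°) + j·sin(-30.0°)) = 37.76 - j21.8 V
  V2 = 109·(cos(45.0°) + j·sin(45.0°)) = 77.07 + j77.07 V
  V3 = 243·(cos(-67.9°) + j·sin(-67.9°)) = 91.42 - j225.1 V
  V4 = 120·(cos(-60.0°) + j·sin(-60.0°)) = 60 - j103.9 V
Step 2 — Sum components: V_total = 266.3 - j273.8 V.
Step 3 — Convert to polar: |V_total| = 381.9 V, ∠V_total = -45.8°.

V_total = 381.9∠-45.8° V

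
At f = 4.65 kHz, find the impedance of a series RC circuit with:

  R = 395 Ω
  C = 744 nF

Step 1 — Angular frequency: ω = 2π·f = 2π·4650 = 2.922e+04 rad/s.
Step 2 — Component impedances:
  R: Z = R = 395 Ω
  C: Z = 1/(jωC) = -j/(ω·C) = 0 - j46 Ω
Step 3 — Series combination: Z_total = R + C = 395 - j46 Ω = 397.7∠-6.6° Ω.

Z = 395 - j46 Ω = 397.7∠-6.6° Ω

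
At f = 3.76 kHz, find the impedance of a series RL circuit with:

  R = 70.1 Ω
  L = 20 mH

Step 1 — Angular frequency: ω = 2π·f = 2π·3760 = 2.362e+04 rad/s.
Step 2 — Component impedances:
  R: Z = R = 70.1 Ω
  L: Z = jωL = j·2.362e+04·0.02 = 0 + j472.5 Ω
Step 3 — Series combination: Z_total = R + L = 70.1 + j472.5 Ω = 477.7∠81.6° Ω.

Z = 70.1 + j472.5 Ω = 477.7∠81.6° Ω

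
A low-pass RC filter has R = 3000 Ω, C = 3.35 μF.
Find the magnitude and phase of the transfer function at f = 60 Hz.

Step 1 — Angular frequency: ω = 2π·60 = 377 rad/s.
Step 2 — Transfer function: H(jω) = 1/(1 + jωRC).
Step 3 — Denominator: 1 + jωRC = 1 + j·377·3000·3.35e-06 = 1 + j3.789.
Step 4 — H = 0.06513 - j0.2467.
Step 5 — Magnitude: |H| = 0.2552 (-11.9 dB); phase: φ = -75.2°.

|H| = 0.2552 (-11.9 dB), φ = -75.2°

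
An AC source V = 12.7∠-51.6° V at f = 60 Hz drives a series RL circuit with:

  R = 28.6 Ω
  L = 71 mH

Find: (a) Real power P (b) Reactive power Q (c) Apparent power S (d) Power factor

Step 1 — Angular frequency: ω = 2π·f = 2π·60 = 377 rad/s.
Step 2 — Component impedances:
  R: Z = R = 28.6 Ω
  L: Z = jωL = j·377·0.071 = 0 + j26.77 Ω
Step 3 — Series combination: Z_total = R + L = 28.6 + j26.77 Ω = 39.17∠43.1° Ω.
Step 4 — Source phasor: V = 12.7∠-51.6° V = 7.889 - j9.953 V.
Step 5 — Current: I = V / Z = -0.02658 - j0.3231 A = 0.3242∠-94.7° A.
Step 6 — Complex power: S = V·I* = 3.006 + j2.814 VA.
Step 7 — Real power: P = Re(S) = 3.006 W.
Step 8 — Reactive power: Q = Im(S) = 2.814 VAR.
Step 9 — Apparent power: |S| = 4.118 VA.
Step 10 — Power factor: PF = P/|S| = 0.7301 (lagging).

(a) P = 3.006 W  (b) Q = 2.814 VAR  (c) S = 4.118 VA  (d) PF = 0.7301 (lagging)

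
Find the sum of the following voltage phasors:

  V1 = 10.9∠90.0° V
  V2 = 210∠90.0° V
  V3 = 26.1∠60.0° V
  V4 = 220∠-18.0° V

Step 1 — Convert each phasor to rectangular form:
  V1 = 10.9·(cos(90.0°) + j·sin(90.0°)) = 0 + j10.9 V
  V2 = 210·(cos(90.0°) + j·sin(90.0°)) = 0 + j210 V
  V3 = 26.1·(cos(60.0°) + j·sin(60.0°)) = 13.05 + j22.6 V
  V4 = 220·(cos(-18.0°) + j·sin(-18.0°)) = 209.2 - j67.98 V
Step 2 — Sum components: V_total = 222.3 + j175.5 V.
Step 3 — Convert to polar: |V_total| = 283.2 V, ∠V_total = 38.3°.

V_total = 283.2∠38.3° V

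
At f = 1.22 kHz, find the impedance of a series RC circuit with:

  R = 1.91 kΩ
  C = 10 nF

Step 1 — Angular frequency: ω = 2π·f = 2π·1220 = 7665 rad/s.
Step 2 — Component impedances:
  R: Z = R = 1910 Ω
  C: Z = 1/(jωC) = -j/(ω·C) = 0 - j1.305e+04 Ω
Step 3 — Series combination: Z_total = R + C = 1910 - j1.305e+04 Ω = 1.318e+04∠-81.7° Ω.

Z = 1910 - j1.305e+04 Ω = 1.318e+04∠-81.7° Ω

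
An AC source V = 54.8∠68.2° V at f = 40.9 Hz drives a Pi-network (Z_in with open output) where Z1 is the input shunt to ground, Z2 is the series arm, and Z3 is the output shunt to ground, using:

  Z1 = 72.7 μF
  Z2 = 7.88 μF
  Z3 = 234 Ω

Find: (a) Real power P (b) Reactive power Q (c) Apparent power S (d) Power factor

Step 1 — Angular frequency: ω = 2π·f = 2π·40.9 = 257 rad/s.
Step 2 — Component impedances:
  Z1: Z = 1/(jωC) = -j/(ω·C) = 0 - j53.53 Ω
  Z2: Z = 1/(jωC) = -j/(ω·C) = 0 - j493.8 Ω
  Z3: Z = R = 234 Ω
Step 3 — With open output, the series arm Z2 and the output shunt Z3 appear in series to ground: Z2 + Z3 = 234 - j493.8 Ω.
Step 4 — Parallel with input shunt Z1: Z_in = Z1 || (Z2 + Z3) = 1.892 - j49.1 Ω = 49.14∠-87.8° Ω.
Step 5 — Source phasor: V = 54.8∠68.2° V = 20.35 + j50.88 V.
Step 6 — Current: I = V / Z = -1.019 + j0.4537 A = 1.115∠156.0° A.
Step 7 — Complex power: S = V·I* = 2.353 - j61.07 VA.
Step 8 — Real power: P = Re(S) = 2.353 W.
Step 9 — Reactive power: Q = Im(S) = -61.07 VAR.
Step 10 — Apparent power: |S| = 61.12 VA.
Step 11 — Power factor: PF = P/|S| = 0.0385 (leading).

(a) P = 2.353 W  (b) Q = -61.07 VAR  (c) S = 61.12 VA  (d) PF = 0.0385 (leading)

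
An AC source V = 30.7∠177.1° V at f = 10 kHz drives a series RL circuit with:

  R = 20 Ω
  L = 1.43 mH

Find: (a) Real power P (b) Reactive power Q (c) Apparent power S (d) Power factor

Step 1 — Angular frequency: ω = 2π·f = 2π·1e+04 = 6.283e+04 rad/s.
Step 2 — Component impedances:
  R: Z = R = 20 Ω
  L: Z = jωL = j·6.283e+04·0.00143 = 0 + j89.85 Ω
Step 3 — Series combination: Z_total = R + L = 20 + j89.85 Ω = 92.05∠77.5° Ω.
Step 4 — Source phasor: V = 30.7∠177.1° V = -30.66 + j1.553 V.
Step 5 — Current: I = V / Z = -0.0559 + j0.3288 A = 0.3335∠99.6° A.
Step 6 — Complex power: S = V·I* = 2.225 + j9.994 VA.
Step 7 — Real power: P = Re(S) = 2.225 W.
Step 8 — Reactive power: Q = Im(S) = 9.994 VAR.
Step 9 — Apparent power: |S| = 10.24 VA.
Step 10 — Power factor: PF = P/|S| = 0.2173 (lagging).

(a) P = 2.225 W  (b) Q = 9.994 VAR  (c) S = 10.24 VA  (d) PF = 0.2173 (lagging)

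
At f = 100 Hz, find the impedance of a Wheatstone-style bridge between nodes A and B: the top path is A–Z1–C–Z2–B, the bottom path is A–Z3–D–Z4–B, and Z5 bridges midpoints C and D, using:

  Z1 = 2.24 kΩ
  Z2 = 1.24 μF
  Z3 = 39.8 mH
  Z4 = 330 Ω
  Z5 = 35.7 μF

Step 1 — Angular frequency: ω = 2π·f = 2π·100 = 628.3 rad/s.
Step 2 — Component impedances:
  Z1: Z = R = 2240 Ω
  Z2: Z = 1/(jωC) = -j/(ω·C) = 0 - j1284 Ω
  Z3: Z = jωL = j·628.3·0.0398 = 0 + j25.01 Ω
  Z4: Z = R = 330 Ω
  Z5: Z = 1/(jωC) = -j/(ω·C) = 0 - j44.58 Ω
Step 3 — Bridge requires nodal analysis (the Z5 bridge couples midpoints C and D, so the two paths cannot be reduced to a simple series/parallel combination). Setting node B to ground and injecting 1 A at node A, the 3-node admittance system at A, C, D solves to V_A = Z_AB = 311 - j52.43 Ω = 315.4∠-9.6° Ω.

Z = 311 - j52.43 Ω = 315.4∠-9.6° Ω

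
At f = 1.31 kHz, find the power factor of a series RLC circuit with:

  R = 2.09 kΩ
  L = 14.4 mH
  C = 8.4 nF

Step 1 — Angular frequency: ω = 2π·f = 2π·1310 = 8231 rad/s.
Step 2 — Component impedances:
  R: Z = R = 2090 Ω
  L: Z = jωL = j·8231·0.0144 = 0 + j118.5 Ω
  C: Z = 1/(jωC) = -j/(ω·C) = 0 - j1.446e+04 Ω
Step 3 — Series combination: Z_total = R + L + C = 2090 - j1.434e+04 Ω = 1.45e+04∠-81.7° Ω.
Step 4 — Power factor: PF = cos(φ) = Re(Z)/|Z| = 2090/14496 = 0.1442.
Step 5 — Type: Im(Z) = -1.434e+04 ⇒ leading (phase φ = -81.7°).

PF = 0.1442 (leading, φ = -81.7°)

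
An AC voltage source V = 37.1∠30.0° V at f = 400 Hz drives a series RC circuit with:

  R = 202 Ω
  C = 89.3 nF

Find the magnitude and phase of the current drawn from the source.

Step 1 — Angular frequency: ω = 2π·f = 2π·400 = 2513 rad/s.
Step 2 — Component impedances:
  R: Z = R = 202 Ω
  C: Z = 1/(jωC) = -j/(ω·C) = 0 - j4456 Ω
Step 3 — Series combination: Z_total = R + C = 202 - j4456 Ω = 4460∠-87.4° Ω.
Step 4 — Source phasor: V = 37.1∠30.0° V = 32.13 + j18.55 V.
Step 5 — Ohm's law: I = V / Z_total = (32.13 + j18.55) / (202 - j4456) = -0.003828 + j0.007385 A.
Step 6 — Convert to polar: |I| = 0.008318 A, ∠I = 117.4°.

I = 0.008318∠117.4° A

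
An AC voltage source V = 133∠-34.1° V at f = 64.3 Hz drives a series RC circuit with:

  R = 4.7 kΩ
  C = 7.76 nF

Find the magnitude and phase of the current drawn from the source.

Step 1 — Angular frequency: ω = 2π·f = 2π·64.3 = 404 rad/s.
Step 2 — Component impedances:
  R: Z = R = 4700 Ω
  C: Z = 1/(jωC) = -j/(ω·C) = 0 - j3.19e+05 Ω
Step 3 — Series combination: Z_total = R + C = 4700 - j3.19e+05 Ω = 3.19e+05∠-89.2° Ω.
Step 4 — Source phasor: V = 133∠-34.1° V = 110.1 - j74.56 V.
Step 5 — Ohm's law: I = V / Z_total = (110.1 - j74.56) / (4700 - j3.19e+05) = 0.0002388 + j0.0003418 A.
Step 6 — Convert to polar: |I| = 0.0004169 A, ∠I = 55.1°.

I = 0.0004169∠55.1° A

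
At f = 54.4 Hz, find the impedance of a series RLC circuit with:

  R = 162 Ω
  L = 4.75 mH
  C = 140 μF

Step 1 — Angular frequency: ω = 2π·f = 2π·54.4 = 341.8 rad/s.
Step 2 — Component impedances:
  R: Z = R = 162 Ω
  L: Z = jωL = j·341.8·0.00475 = 0 + j1.624 Ω
  C: Z = 1/(jωC) = -j/(ω·C) = 0 - j20.9 Ω
Step 3 — Series combination: Z_total = R + L + C = 162 - j19.27 Ω = 163.1∠-6.8° Ω.

Z = 162 - j19.27 Ω = 163.1∠-6.8° Ω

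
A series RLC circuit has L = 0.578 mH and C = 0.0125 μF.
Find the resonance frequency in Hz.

Step 1 — Resonance condition Im(Z)=0 gives ω₀ = 1/√(LC).
Step 2 — ω₀ = 1/√(0.000578·1.25e-08) = 3.72e+05 rad/s.
Step 3 — f₀ = ω₀/(2π) = 5.921e+04 Hz.

f₀ = 5.921e+04 Hz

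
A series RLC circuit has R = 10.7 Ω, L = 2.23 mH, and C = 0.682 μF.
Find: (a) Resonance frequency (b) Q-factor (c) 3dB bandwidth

Step 1 — Resonance: ω₀ = 1/√(LC) = 1/√(0.00223·6.82e-07) = 2.564e+04 rad/s.
Step 2 — f₀ = ω₀/(2π) = 4081 Hz.
Step 3 — Series Q: Q = ω₀L/R = 2.564e+04·0.00223/10.7 = 5.344.
Step 4 — Bandwidth: Δω = ω₀/Q = 4798 rad/s; BW = Δω/(2π) = 763.7 Hz.

(a) f₀ = 4081 Hz  (b) Q = 5.344  (c) BW = 763.7 Hz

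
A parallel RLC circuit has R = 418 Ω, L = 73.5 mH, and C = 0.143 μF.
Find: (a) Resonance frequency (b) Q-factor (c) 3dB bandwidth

Step 1 — Resonance: ω₀ = 1/√(LC) = 1/√(0.0735·1.43e-07) = 9754 rad/s.
Step 2 — f₀ = ω₀/(2π) = 1552 Hz.
Step 3 — Parallel Q: Q = R/(ω₀L) = 418/(9754·0.0735) = 0.583.
Step 4 — Bandwidth: Δω = ω₀/Q = 1.673e+04 rad/s; BW = Δω/(2π) = 2663 Hz.

(a) f₀ = 1552 Hz  (b) Q = 0.583  (c) BW = 2663 Hz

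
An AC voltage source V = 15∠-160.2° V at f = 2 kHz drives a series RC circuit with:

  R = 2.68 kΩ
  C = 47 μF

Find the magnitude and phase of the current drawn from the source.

Step 1 — Angular frequency: ω = 2π·f = 2π·2000 = 1.257e+04 rad/s.
Step 2 — Component impedances:
  R: Z = R = 2680 Ω
  C: Z = 1/(jωC) = -j/(ω·C) = 0 - j1.693 Ω
Step 3 — Series combination: Z_total = R + C = 2680 - j1.693 Ω = 2680∠-0.0° Ω.
Step 4 — Source phasor: V = 15∠-160.2° V = -14.11 - j5.081 V.
Step 5 — Ohm's law: I = V / Z_total = (-14.11 - j5.081) / (2680 - j1.693) = -0.005265 - j0.001899 A.
Step 6 — Convert to polar: |I| = 0.005597 A, ∠I = -160.2°.

I = 0.005597∠-160.2° A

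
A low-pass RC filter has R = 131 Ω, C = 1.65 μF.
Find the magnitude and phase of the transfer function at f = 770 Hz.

Step 1 — Angular frequency: ω = 2π·770 = 4838 rad/s.
Step 2 — Transfer function: H(jω) = 1/(1 + jωRC).
Step 3 — Denominator: 1 + jωRC = 1 + j·4838·131·1.65e-06 = 1 + j1.046.
Step 4 — H = 0.4777 - j0.4995.
Step 5 — Magnitude: |H| = 0.6911 (-3.2 dB); phase: φ = -46.3°.

|H| = 0.6911 (-3.2 dB), φ = -46.3°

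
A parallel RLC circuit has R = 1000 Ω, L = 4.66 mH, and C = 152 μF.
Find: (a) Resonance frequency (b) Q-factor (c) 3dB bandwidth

Step 1 — Resonance: ω₀ = 1/√(LC) = 1/√(0.00466·0.000152) = 1188 rad/s.
Step 2 — f₀ = ω₀/(2π) = 189.1 Hz.
Step 3 — Parallel Q: Q = R/(ω₀L) = 1000/(1188·0.00466) = 180.6.
Step 4 — Bandwidth: Δω = ω₀/Q = 6.579 rad/s; BW = Δω/(2π) = 1.047 Hz.

(a) f₀ = 189.1 Hz  (b) Q = 180.6  (c) BW = 1.047 Hz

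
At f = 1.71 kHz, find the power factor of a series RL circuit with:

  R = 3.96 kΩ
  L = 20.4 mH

Step 1 — Angular frequency: ω = 2π·f = 2π·1710 = 1.074e+04 rad/s.
Step 2 — Component impedances:
  R: Z = R = 3960 Ω
  L: Z = jωL = j·1.074e+04·0.0204 = 0 + j219.2 Ω
Step 3 — Series combination: Z_total = R + L = 3960 + j219.2 Ω = 3966∠3.2° Ω.
Step 4 — Power factor: PF = cos(φ) = Re(Z)/|Z| = 3960/3966 = 0.9985.
Step 5 — Type: Im(Z) = 219.2 ⇒ lagging (phase φ = 3.2°).

PF = 0.9985 (lagging, φ = 3.2°)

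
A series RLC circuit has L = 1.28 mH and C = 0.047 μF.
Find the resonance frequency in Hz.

Step 1 — Resonance condition Im(Z)=0 gives ω₀ = 1/√(LC).
Step 2 — ω₀ = 1/√(0.00128·4.7e-08) = 1.289e+05 rad/s.
Step 3 — f₀ = ω₀/(2π) = 2.052e+04 Hz.

f₀ = 2.052e+04 Hz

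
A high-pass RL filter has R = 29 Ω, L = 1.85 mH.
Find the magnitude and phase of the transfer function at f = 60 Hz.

Step 1 — Angular frequency: ω = 2π·60 = 377 rad/s.
Step 2 — Transfer function: H(jω) = jωL/(R + jωL).
Step 3 — Numerator jωL = j·0.6974; denominator R + jωL = 29 + j0.6974.
Step 4 — H = 0.000578 + j0.02404.
Step 5 — Magnitude: |H| = 0.02404 (-32.4 dB); phase: φ = 88.6°.

|H| = 0.02404 (-32.4 dB), φ = 88.6°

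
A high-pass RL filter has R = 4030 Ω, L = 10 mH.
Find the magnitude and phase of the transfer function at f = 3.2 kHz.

Step 1 — Angular frequency: ω = 2π·3200 = 2.011e+04 rad/s.
Step 2 — Transfer function: H(jω) = jωL/(R + jωL).
Step 3 — Numerator jωL = j·201.1; denominator R + jωL = 4030 + j201.1.
Step 4 — H = 0.002483 + j0.04977.
Step 5 — Magnitude: |H| = 0.04983 (-26.1 dB); phase: φ = 87.1°.

|H| = 0.04983 (-26.1 dB), φ = 87.1°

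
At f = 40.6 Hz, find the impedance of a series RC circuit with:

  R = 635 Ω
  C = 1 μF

Step 1 — Angular frequency: ω = 2π·f = 2π·40.6 = 255.1 rad/s.
Step 2 — Component impedances:
  R: Z = R = 635 Ω
  C: Z = 1/(jωC) = -j/(ω·C) = 0 - j3920 Ω
Step 3 — Series combination: Z_total = R + C = 635 - j3920 Ω = 3971∠-80.8° Ω.

Z = 635 - j3920 Ω = 3971∠-80.8° Ω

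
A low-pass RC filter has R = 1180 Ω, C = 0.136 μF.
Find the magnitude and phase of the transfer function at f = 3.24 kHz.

Step 1 — Angular frequency: ω = 2π·3240 = 2.036e+04 rad/s.
Step 2 — Transfer function: H(jω) = 1/(1 + jωRC).
Step 3 — Denominator: 1 + jωRC = 1 + j·2.036e+04·1180·1.36e-07 = 1 + j3.267.
Step 4 — H = 0.08567 - j0.2799.
Step 5 — Magnitude: |H| = 0.2927 (-10.7 dB); phase: φ = -73.0°.

|H| = 0.2927 (-10.7 dB), φ = -73.0°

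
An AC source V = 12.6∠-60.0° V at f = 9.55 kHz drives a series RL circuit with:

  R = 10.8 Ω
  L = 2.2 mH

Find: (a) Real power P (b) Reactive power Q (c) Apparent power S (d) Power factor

Step 1 — Angular frequency: ω = 2π·f = 2π·9550 = 6e+04 rad/s.
Step 2 — Component impedances:
  R: Z = R = 10.8 Ω
  L: Z = jωL = j·6e+04·0.0022 = 0 + j132 Ω
Step 3 — Series combination: Z_total = R + L = 10.8 + j132 Ω = 132.5∠85.3° Ω.
Step 4 — Source phasor: V = 12.6∠-60.0° V = 6.3 - j10.91 V.
Step 5 — Current: I = V / Z = -0.07823 - j0.05412 A = 0.09513∠-145.3° A.
Step 6 — Complex power: S = V·I* = 0.09774 + j1.195 VA.
Step 7 — Real power: P = Re(S) = 0.09774 W.
Step 8 — Reactive power: Q = Im(S) = 1.195 VAR.
Step 9 — Apparent power: |S| = 1.199 VA.
Step 10 — Power factor: PF = P/|S| = 0.08154 (lagging).

(a) P = 0.09774 W  (b) Q = 1.195 VAR  (c) S = 1.199 VA  (d) PF = 0.08154 (lagging)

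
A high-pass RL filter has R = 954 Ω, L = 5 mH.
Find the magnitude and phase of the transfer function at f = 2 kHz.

Step 1 — Angular frequency: ω = 2π·2000 = 1.257e+04 rad/s.
Step 2 — Transfer function: H(jω) = jωL/(R + jωL).
Step 3 — Numerator jωL = j·62.83; denominator R + jωL = 954 + j62.83.
Step 4 — H = 0.004319 + j0.06558.
Step 5 — Magnitude: |H| = 0.06572 (-23.6 dB); phase: φ = 86.2°.

|H| = 0.06572 (-23.6 dB), φ = 86.2°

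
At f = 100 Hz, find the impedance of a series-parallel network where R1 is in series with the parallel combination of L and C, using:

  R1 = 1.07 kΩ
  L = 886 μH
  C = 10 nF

Step 1 — Angular frequency: ω = 2π·f = 2π·100 = 628.3 rad/s.
Step 2 — Component impedances:
  R1: Z = R = 1070 Ω
  L: Z = jωL = j·628.3·0.000886 = 0 + j0.5567 Ω
  C: Z = 1/(jωC) = -j/(ω·C) = 0 - j1.592e+05 Ω
Step 3 — Parallel branch: L || C = 1/(1/L + 1/C) = 0 + j0.5567 Ω.
Step 4 — Series with R1: Z_total = R1 + (L || C) = 1070 + j0.5567 Ω = 1070∠0.0° Ω.

Z = 1070 + j0.5567 Ω = 1070∠0.0° Ω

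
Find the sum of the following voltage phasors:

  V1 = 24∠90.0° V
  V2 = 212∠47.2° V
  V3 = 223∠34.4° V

Step 1 — Convert each phasor to rectangular form:
  V1 = 24·(cos(90.0°) + j·sin(90.0°)) = 0 + j24 V
  V2 = 212·(cos(47.2°) + j·sin(47.2°)) = 144 + j155.6 V
  V3 = 223·(cos(34.4°) + j·sin(34.4°)) = 184 + j126 V
Step 2 — Sum components: V_total = 328 + j305.5 V.
Step 3 — Convert to polar: |V_total| = 448.3 V, ∠V_total = 43.0°.

V_total = 448.3∠43.0° V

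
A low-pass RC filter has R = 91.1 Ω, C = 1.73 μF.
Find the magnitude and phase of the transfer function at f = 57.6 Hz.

Step 1 — Angular frequency: ω = 2π·57.6 = 361.9 rad/s.
Step 2 — Transfer function: H(jω) = 1/(1 + jωRC).
Step 3 — Denominator: 1 + jωRC = 1 + j·361.9·91.1·1.73e-06 = 1 + j0.05704.
Step 4 — H = 0.9968 - j0.05685.
Step 5 — Magnitude: |H| = 0.9984 (-0.0 dB); phase: φ = -3.3°.

|H| = 0.9984 (-0.0 dB), φ = -3.3°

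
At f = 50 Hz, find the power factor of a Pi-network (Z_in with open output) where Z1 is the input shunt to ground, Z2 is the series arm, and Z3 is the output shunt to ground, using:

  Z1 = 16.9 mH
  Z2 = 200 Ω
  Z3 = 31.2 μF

Step 1 — Angular frequency: ω = 2π·f = 2π·50 = 314.2 rad/s.
Step 2 — Component impedances:
  Z1: Z = jωL = j·314.2·0.0169 = 0 + j5.309 Ω
  Z2: Z = R = 200 Ω
  Z3: Z = 1/(jωC) = -j/(ω·C) = 0 - j102 Ω
Step 3 — With open output, the series arm Z2 and the output shunt Z3 appear in series to ground: Z2 + Z3 = 200 - j102 Ω.
Step 4 — Parallel with input shunt Z1: Z_in = Z1 || (Z2 + Z3) = 0.1142 + j5.365 Ω = 5.366∠88.8° Ω.
Step 5 — Power factor: PF = cos(φ) = Re(Z)/|Z| = 0.11423/5.3657 = 0.02129.
Step 6 — Type: Im(Z) = 5.365 ⇒ lagging (phase φ = 88.8°).

PF = 0.02129 (lagging, φ = 88.8°)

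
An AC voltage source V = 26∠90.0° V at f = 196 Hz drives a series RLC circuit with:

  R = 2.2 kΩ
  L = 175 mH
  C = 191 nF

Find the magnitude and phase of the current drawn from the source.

Step 1 — Angular frequency: ω = 2π·f = 2π·196 = 1232 rad/s.
Step 2 — Component impedances:
  R: Z = R = 2200 Ω
  L: Z = jωL = j·1232·0.175 = 0 + j215.5 Ω
  C: Z = 1/(jωC) = -j/(ω·C) = 0 - j4251 Ω
Step 3 — Series combination: Z_total = R + L + C = 2200 - j4036 Ω = 4597∠-61.4° Ω.
Step 4 — Source phasor: V = 26∠90.0° V = 0 + j26 V.
Step 5 — Ohm's law: I = V / Z_total = (0 + j26) / (2200 - j4036) = -0.004966 + j0.002707 A.
Step 6 — Convert to polar: |I| = 0.005656 A, ∠I = 151.4°.

I = 0.005656∠151.4° A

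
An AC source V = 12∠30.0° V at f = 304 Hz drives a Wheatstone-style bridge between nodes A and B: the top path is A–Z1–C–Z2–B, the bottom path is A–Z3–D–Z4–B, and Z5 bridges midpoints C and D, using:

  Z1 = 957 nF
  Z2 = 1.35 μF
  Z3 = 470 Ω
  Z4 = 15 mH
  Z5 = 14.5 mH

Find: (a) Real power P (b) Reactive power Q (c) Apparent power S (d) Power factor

Step 1 — Angular frequency: ω = 2π·f = 2π·304 = 1910 rad/s.
Step 2 — Component impedances:
  Z1: Z = 1/(jωC) = -j/(ω·C) = 0 - j547.1 Ω
  Z2: Z = 1/(jωC) = -j/(ω·C) = 0 - j387.8 Ω
  Z3: Z = R = 470 Ω
  Z4: Z = jωL = j·1910·0.015 = 0 + j28.65 Ω
  Z5: Z = jωL = j·1910·0.0145 = 0 + j27.7 Ω
Step 3 — Bridge requires nodal analysis (the Z5 bridge couples midpoints C and D, so the two paths cannot be reduced to a simple series/parallel combination). Setting node B to ground and injecting 1 A at node A, the 3-node admittance system at A, C, D solves to V_A = Z_AB = 255 - j200.6 Ω = 324.4∠-38.2° Ω.
Step 4 — Source phasor: V = 12∠30.0° V = 10.39 + j6 V.
Step 5 — Current: I = V / Z = 0.01374 + j0.03434 A = 0.03699∠68.2° A.
Step 6 — Complex power: S = V·I* = 0.3488 - j0.2745 VA.
Step 7 — Real power: P = Re(S) = 0.3488 W.
Step 8 — Reactive power: Q = Im(S) = -0.2745 VAR.
Step 9 — Apparent power: |S| = 0.4438 VA.
Step 10 — Power factor: PF = P/|S| = 0.7859 (leading).

(a) P = 0.3488 W  (b) Q = -0.2745 VAR  (c) S = 0.4438 VA  (d) PF = 0.7859 (leading)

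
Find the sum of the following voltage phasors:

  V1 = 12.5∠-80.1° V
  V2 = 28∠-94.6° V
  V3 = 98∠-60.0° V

Step 1 — Convert each phasor to rectangular form:
  V1 = 12.5·(cos(-80.1°) + j·sin(-80.1°)) = 2.149 - j12.31 V
  V2 = 28·(cos(-94.6°) + j·sin(-94.6°)) = -2.246 - j27.91 V
  V3 = 98·(cos(-60.0°) + j·sin(-60.0°)) = 49 - j84.87 V
Step 2 — Sum components: V_total = 48.9 - j125.1 V.
Step 3 — Convert to polar: |V_total| = 134.3 V, ∠V_total = -68.6°.

V_total = 134.3∠-68.6° V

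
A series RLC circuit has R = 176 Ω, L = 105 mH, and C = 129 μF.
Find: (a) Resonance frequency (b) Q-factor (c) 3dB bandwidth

Step 1 — Resonance: ω₀ = 1/√(LC) = 1/√(0.105·0.000129) = 271.7 rad/s.
Step 2 — f₀ = ω₀/(2π) = 43.24 Hz.
Step 3 — Series Q: Q = ω₀L/R = 271.7·0.105/176 = 0.1621.
Step 4 — Bandwidth: Δω = ω₀/Q = 1676 rad/s; BW = Δω/(2π) = 266.8 Hz.

(a) f₀ = 43.24 Hz  (b) Q = 0.1621  (c) BW = 266.8 Hz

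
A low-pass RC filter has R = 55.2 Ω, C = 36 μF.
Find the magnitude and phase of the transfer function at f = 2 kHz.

Step 1 — Angular frequency: ω = 2π·2000 = 1.257e+04 rad/s.
Step 2 — Transfer function: H(jω) = 1/(1 + jωRC).
Step 3 — Denominator: 1 + jωRC = 1 + j·1.257e+04·55.2·3.6e-05 = 1 + j24.97.
Step 4 — H = 0.001601 - j0.03998.
Step 5 — Magnitude: |H| = 0.04001 (-28.0 dB); phase: φ = -87.7°.

|H| = 0.04001 (-28.0 dB), φ = -87.7°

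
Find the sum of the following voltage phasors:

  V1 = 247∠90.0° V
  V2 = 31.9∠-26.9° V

Step 1 — Convert each phasor to rectangular form:
  V1 = 247·(cos(90.0°) + j·sin(90.0°)) = 0 + j247 V
  V2 = 31.9·(cos(-26.9°) + j·sin(-26.9°)) = 28.45 - j14.43 V
Step 2 — Sum components: V_total = 28.45 + j232.6 V.
Step 3 — Convert to polar: |V_total| = 234.3 V, ∠V_total = 83.0°.

V_total = 234.3∠83.0° V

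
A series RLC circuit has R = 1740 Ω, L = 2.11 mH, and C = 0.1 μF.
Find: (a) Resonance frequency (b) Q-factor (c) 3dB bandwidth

Step 1 — Resonance: ω₀ = 1/√(LC) = 1/√(0.00211·1e-07) = 6.884e+04 rad/s.
Step 2 — f₀ = ω₀/(2π) = 1.096e+04 Hz.
Step 3 — Series Q: Q = ω₀L/R = 6.884e+04·0.00211/1740 = 0.08348.
Step 4 — Bandwidth: Δω = ω₀/Q = 8.246e+05 rad/s; BW = Δω/(2π) = 1.312e+05 Hz.

(a) f₀ = 1.096e+04 Hz  (b) Q = 0.08348  (c) BW = 1.312e+05 Hz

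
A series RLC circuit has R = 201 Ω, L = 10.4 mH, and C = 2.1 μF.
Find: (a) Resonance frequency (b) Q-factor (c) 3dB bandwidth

Step 1 — Resonance condition Im(Z)=0 gives ω₀ = 1/√(LC).
Step 2 — ω₀ = 1/√(0.0104·2.1e-06) = 6767 rad/s.
Step 3 — f₀ = ω₀/(2π) = 1077 Hz.
Step 4 — Series Q: Q = ω₀L/R = 6767·0.0104/201 = 0.3501.
Step 5 — 3dB bandwidth: Δω = ω₀/Q = 1.933e+04 rad/s; BW = Δω/(2π) = 3076 Hz.

(a) f₀ = 1077 Hz  (b) Q = 0.3501  (c) BW = 3076 Hz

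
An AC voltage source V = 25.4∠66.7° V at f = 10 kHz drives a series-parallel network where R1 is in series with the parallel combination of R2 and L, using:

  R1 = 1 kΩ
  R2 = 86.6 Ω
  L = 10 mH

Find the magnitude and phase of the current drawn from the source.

Step 1 — Angular frequency: ω = 2π·f = 2π·1e+04 = 6.283e+04 rad/s.
Step 2 — Component impedances:
  R1: Z = R = 1000 Ω
  R2: Z = R = 86.6 Ω
  L: Z = jωL = j·6.283e+04·0.01 = 0 + j628.3 Ω
Step 3 — Parallel branch: R2 || L = 1/(1/R2 + 1/L) = 84.99 + j11.71 Ω.
Step 4 — Series with R1: Z_total = R1 + (R2 || L) = 1085 + j11.71 Ω = 1085∠0.6° Ω.
Step 5 — Source phasor: V = 25.4∠66.7° V = 10.05 + j23.33 V.
Step 6 — Ohm's law: I = V / Z_total = (10.05 + j23.33) / (1085 + j11.71) = 0.009491 + j0.0214 A.
Step 7 — Convert to polar: |I| = 0.02341 A, ∠I = 66.1°.

I = 0.02341∠66.1° A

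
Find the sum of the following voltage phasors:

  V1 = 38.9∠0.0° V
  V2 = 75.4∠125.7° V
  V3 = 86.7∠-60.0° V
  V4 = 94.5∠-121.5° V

Step 1 — Convert each phasor to rectangular form:
  V1 = 38.9·(cos(0.0°) + j·sin(0.0°)) = 38.9 V
  V2 = 75.4·(cos(125.7°) + j·sin(125.7°)) = -44 + j61.23 V
  V3 = 86.7·(cos(-60.0°) + j·sin(-60.0°)) = 43.35 - j75.08 V
  V4 = 94.5·(cos(-121.5°) + j·sin(-121.5°)) = -49.38 - j80.57 V
Step 2 — Sum components: V_total = -11.13 - j94.43 V.
Step 3 — Convert to polar: |V_total| = 95.08 V, ∠V_total = -96.7°.

V_total = 95.08∠-96.7° V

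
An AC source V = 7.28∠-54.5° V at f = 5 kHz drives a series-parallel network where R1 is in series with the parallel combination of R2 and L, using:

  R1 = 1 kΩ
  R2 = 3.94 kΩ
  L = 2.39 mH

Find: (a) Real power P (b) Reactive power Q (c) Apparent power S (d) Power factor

Step 1 — Angular frequency: ω = 2π·f = 2π·5000 = 3.142e+04 rad/s.
Step 2 — Component impedances:
  R1: Z = R = 1000 Ω
  R2: Z = R = 3940 Ω
  L: Z = jωL = j·3.142e+04·0.00239 = 0 + j75.08 Ω
Step 3 — Parallel branch: R2 || L = 1/(1/R2 + 1/L) = 1.43 + j75.06 Ω.
Step 4 — Series with R1: Z_total = R1 + (R2 || L) = 1001 + j75.06 Ω = 1004∠4.3° Ω.
Step 5 — Source phasor: V = 7.28∠-54.5° V = 4.228 - j5.927 V.
Step 6 — Current: I = V / Z = 0.003757 - j0.0062 A = 0.007249∠-58.8° A.
Step 7 — Complex power: S = V·I* = 0.05263 + j0.003944 VA.
Step 8 — Real power: P = Re(S) = 0.05263 W.
Step 9 — Reactive power: Q = Im(S) = 0.003944 VAR.
Step 10 — Apparent power: |S| = 0.05277 VA.
Step 11 — Power factor: PF = P/|S| = 0.9972 (lagging).

(a) P = 0.05263 W  (b) Q = 0.003944 VAR  (c) S = 0.05277 VA  (d) PF = 0.9972 (lagging)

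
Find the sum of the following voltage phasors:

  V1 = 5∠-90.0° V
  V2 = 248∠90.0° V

Step 1 — Convert each phasor to rectangular form:
  V1 = 5·(cos(-90.0°) + j·sin(-90.0°)) = 0 - j5 V
  V2 = 248·(cos(90.0°) + j·sin(90.0°)) = 0 + j248 V
Step 2 — Sum components: V_total = 0 + j243 V.
Step 3 — Convert to polar: |V_total| = 243 V, ∠V_total = 90.0°.

V_total = 243∠90.0° V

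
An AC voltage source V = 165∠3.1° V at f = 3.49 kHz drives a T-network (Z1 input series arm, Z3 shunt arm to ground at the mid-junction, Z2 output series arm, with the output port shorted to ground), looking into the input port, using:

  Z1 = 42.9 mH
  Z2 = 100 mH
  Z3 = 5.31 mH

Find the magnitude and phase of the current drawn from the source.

Step 1 — Angular frequency: ω = 2π·f = 2π·3490 = 2.193e+04 rad/s.
Step 2 — Component impedances:
  Z1: Z = jωL = j·2.193e+04·0.0429 = 0 + j940.7 Ω
  Z2: Z = jωL = j·2.193e+04·0.1 = 0 + j2193 Ω
  Z3: Z = jωL = j·2.193e+04·0.00531 = 0 + j116.4 Ω
Step 3 — With the output port shorted to ground, the output series arm Z2 runs from the junction to ground; the shunt arm Z3 also runs from the junction to ground. They appear in parallel: Z3 || Z2 = 0 + j110.6 Ω.
Step 4 — Series with input arm Z1: Z_in = Z1 + (Z3 || Z2) = 0 + j1051 Ω = 1051∠90.0° Ω.
Step 5 — Source phasor: V = 165∠3.1° V = 164.8 + j8.923 V.
Step 6 — Ohm's law: I = V / Z_total = (164.8 + j8.923) / (0 + j1051) = 0.008488 - j0.1567 A.
Step 7 — Convert to polar: |I| = 0.1569 A, ∠I = -86.9°.

I = 0.1569∠-86.9° A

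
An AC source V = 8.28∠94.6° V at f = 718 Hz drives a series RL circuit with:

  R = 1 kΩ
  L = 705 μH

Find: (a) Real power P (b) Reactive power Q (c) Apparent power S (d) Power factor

Step 1 — Angular frequency: ω = 2π·f = 2π·718 = 4511 rad/s.
Step 2 — Component impedances:
  R: Z = R = 1000 Ω
  L: Z = jωL = j·4511·0.000705 = 0 + j3.18 Ω
Step 3 — Series combination: Z_total = R + L = 1000 + j3.18 Ω = 1000∠0.2° Ω.
Step 4 — Source phasor: V = 8.28∠94.6° V = -0.664 + j8.253 V.
Step 5 — Current: I = V / Z = -0.0006378 + j0.008255 A = 0.00828∠94.4° A.
Step 6 — Complex power: S = V·I* = 0.06856 + j0.000218 VA.
Step 7 — Real power: P = Re(S) = 0.06856 W.
Step 8 — Reactive power: Q = Im(S) = 0.000218 VAR.
Step 9 — Apparent power: |S| = 0.06856 VA.
Step 10 — Power factor: PF = P/|S| = 1 (lagging).

(a) P = 0.06856 W  (b) Q = 0.000218 VAR  (c) S = 0.06856 VA  (d) PF = 1 (lagging)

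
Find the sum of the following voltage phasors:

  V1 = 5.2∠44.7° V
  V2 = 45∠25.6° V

Step 1 — Convert each phasor to rectangular form:
  V1 = 5.2·(cos(44.7°) + j·sin(44.7°)) = 3.696 + j3.658 V
  V2 = 45·(cos(25.6°) + j·sin(25.6°)) = 40.58 + j19.44 V
Step 2 — Sum components: V_total = 44.28 + j23.1 V.
Step 3 — Convert to polar: |V_total| = 49.94 V, ∠V_total = 27.6°.

V_total = 49.94∠27.6° V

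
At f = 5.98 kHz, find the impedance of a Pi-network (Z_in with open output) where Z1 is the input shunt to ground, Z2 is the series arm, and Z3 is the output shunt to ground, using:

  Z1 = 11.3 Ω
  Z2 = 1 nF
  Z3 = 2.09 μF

Step 1 — Angular frequency: ω = 2π·f = 2π·5980 = 3.757e+04 rad/s.
Step 2 — Component impedances:
  Z1: Z = R = 11.3 Ω
  Z2: Z = 1/(jωC) = -j/(ω·C) = 0 - j2.661e+04 Ω
  Z3: Z = 1/(jωC) = -j/(ω·C) = 0 - j12.73 Ω
Step 3 — With open output, the series arm Z2 and the output shunt Z3 appear in series to ground: Z2 + Z3 = 0 - j2.663e+04 Ω.
Step 4 — Parallel with input shunt Z1: Z_in = Z1 || (Z2 + Z3) = 11.3 - j0.004795 Ω = 11.3∠-0.0° Ω.

Z = 11.3 - j0.004795 Ω = 11.3∠-0.0° Ω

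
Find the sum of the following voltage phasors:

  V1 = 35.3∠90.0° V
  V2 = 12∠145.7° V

Step 1 — Convert each phasor to rectangular form:
  V1 = 35.3·(cos(90.0°) + j·sin(90.0°)) = 0 + j35.3 V
  V2 = 12·(cos(145.7°) + j·sin(145.7°)) = -9.913 + j6.762 V
Step 2 — Sum components: V_total = -9.913 + j42.06 V.
Step 3 — Convert to polar: |V_total| = 43.21 V, ∠V_total = 103.3°.

V_total = 43.21∠103.3° V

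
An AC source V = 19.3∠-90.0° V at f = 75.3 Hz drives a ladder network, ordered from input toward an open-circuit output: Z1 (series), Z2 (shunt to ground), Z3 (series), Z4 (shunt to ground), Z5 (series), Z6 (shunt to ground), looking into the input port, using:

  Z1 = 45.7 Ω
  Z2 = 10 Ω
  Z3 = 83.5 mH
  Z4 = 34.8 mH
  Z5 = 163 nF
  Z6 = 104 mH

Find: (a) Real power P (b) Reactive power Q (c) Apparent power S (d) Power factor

Step 1 — Angular frequency: ω = 2π·f = 2π·75.3 = 473.1 rad/s.
Step 2 — Component impedances:
  Z1: Z = R = 45.7 Ω
  Z2: Z = R = 10 Ω
  Z3: Z = jωL = j·473.1·0.0835 = 0 + j39.51 Ω
  Z4: Z = jωL = j·473.1·0.0348 = 0 + j16.46 Ω
  Z5: Z = 1/(jωC) = -j/(ω·C) = 0 - j1.297e+04 Ω
  Z6: Z = jωL = j·473.1·0.104 = 0 + j49.2 Ω
Step 3 — Ladder network (open output): work backward from the far end, alternating series and parallel combinations. Z_in = 55.39 + j1.731 Ω = 55.42∠1.8° Ω.
Step 4 — Source phasor: V = 19.3∠-90.0° V = 0 - j19.3 V.
Step 5 — Current: I = V / Z = -0.01088 - j0.3481 A = 0.3483∠-91.8° A.
Step 6 — Complex power: S = V·I* = 6.718 + j0.2099 VA.
Step 7 — Real power: P = Re(S) = 6.718 W.
Step 8 — Reactive power: Q = Im(S) = 0.2099 VAR.
Step 9 — Apparent power: |S| = 6.721 VA.
Step 10 — Power factor: PF = P/|S| = 0.9995 (lagging).

(a) P = 6.718 W  (b) Q = 0.2099 VAR  (c) S = 6.721 VA  (d) PF = 0.9995 (lagging)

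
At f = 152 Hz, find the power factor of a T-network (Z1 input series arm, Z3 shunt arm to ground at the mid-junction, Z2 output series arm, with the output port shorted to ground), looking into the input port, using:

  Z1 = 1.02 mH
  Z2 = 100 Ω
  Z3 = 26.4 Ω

Step 1 — Angular frequency: ω = 2π·f = 2π·152 = 955 rad/s.
Step 2 — Component impedances:
  Z1: Z = jωL = j·955·0.00102 = 0 + j0.9741 Ω
  Z2: Z = R = 100 Ω
  Z3: Z = R = 26.4 Ω
Step 3 — With the output port shorted to ground, the output series arm Z2 runs from the junction to ground; the shunt arm Z3 also runs from the junction to ground. They appear in parallel: Z3 || Z2 = 20.89 Ω.
Step 4 — Series with input arm Z1: Z_in = Z1 + (Z3 || Z2) = 20.89 + j0.9741 Ω = 20.91∠2.7° Ω.
Step 5 — Power factor: PF = cos(φ) = Re(Z)/|Z| = 20.886/20.909 = 0.9989.
Step 6 — Type: Im(Z) = 0.9741 ⇒ lagging (phase φ = 2.7°).

PF = 0.9989 (lagging, φ = 2.7°)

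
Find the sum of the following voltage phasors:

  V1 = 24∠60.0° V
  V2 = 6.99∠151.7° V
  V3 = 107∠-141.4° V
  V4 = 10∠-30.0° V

Step 1 — Convert each phasor to rectangular form:
  V1 = 24·(cos(60.0°) + j·sin(60.0°)) = 12 + j20.78 V
  V2 = 6.99·(cos(151.7°) + j·sin(151.7°)) = -6.155 + j3.314 V
  V3 = 107·(cos(-141.4°) + j·sin(-141.4°)) = -83.62 - j66.76 V
  V4 = 10·(cos(-30.0°) + j·sin(-30.0°)) = 8.66 - j5 V
Step 2 — Sum components: V_total = -69.12 - j47.66 V.
Step 3 — Convert to polar: |V_total| = 83.95 V, ∠V_total = -145.4°.

V_total = 83.95∠-145.4° V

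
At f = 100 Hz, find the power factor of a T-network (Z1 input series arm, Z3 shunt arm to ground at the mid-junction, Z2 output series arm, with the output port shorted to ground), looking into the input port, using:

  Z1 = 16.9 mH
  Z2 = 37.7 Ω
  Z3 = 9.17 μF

Step 1 — Angular frequency: ω = 2π·f = 2π·100 = 628.3 rad/s.
Step 2 — Component impedances:
  Z1: Z = jωL = j·628.3·0.0169 = 0 + j10.62 Ω
  Z2: Z = R = 37.7 Ω
  Z3: Z = 1/(jωC) = -j/(ω·C) = 0 - j173.6 Ω
Step 3 — With the output port shorted to ground, the output series arm Z2 runs from the junction to ground; the shunt arm Z3 also runs from the junction to ground. They appear in parallel: Z3 || Z2 = 36 - j7.82 Ω.
Step 4 — Series with input arm Z1: Z_in = Z1 + (Z3 || Z2) = 36 + j2.799 Ω = 36.11∠4.4° Ω.
Step 5 — Power factor: PF = cos(φ) = Re(Z)/|Z| = 36/36.11 = 0.997.
Step 6 — Type: Im(Z) = 2.799 ⇒ lagging (phase φ = 4.4°).

PF = 0.997 (lagging, φ = 4.4°)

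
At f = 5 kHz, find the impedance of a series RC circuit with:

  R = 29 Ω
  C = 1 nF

Step 1 — Angular frequency: ω = 2π·f = 2π·5000 = 3.142e+04 rad/s.
Step 2 — Component impedances:
  R: Z = R = 29 Ω
  C: Z = 1/(jωC) = -j/(ω·C) = 0 - j3.183e+04 Ω
Step 3 — Series combination: Z_total = R + C = 29 - j3.183e+04 Ω = 3.183e+04∠-89.9° Ω.

Z = 29 - j3.183e+04 Ω = 3.183e+04∠-89.9° Ω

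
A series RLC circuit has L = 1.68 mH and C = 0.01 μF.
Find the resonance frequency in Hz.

Step 1 — Resonance condition Im(Z)=0 gives ω₀ = 1/√(LC).
Step 2 — ω₀ = 1/√(0.00168·1e-08) = 2.44e+05 rad/s.
Step 3 — f₀ = ω₀/(2π) = 3.883e+04 Hz.

f₀ = 3.883e+04 Hz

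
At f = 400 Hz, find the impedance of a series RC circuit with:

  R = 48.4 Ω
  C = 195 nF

Step 1 — Angular frequency: ω = 2π·f = 2π·400 = 2513 rad/s.
Step 2 — Component impedances:
  R: Z = R = 48.4 Ω
  C: Z = 1/(jωC) = -j/(ω·C) = 0 - j2040 Ω
Step 3 — Series combination: Z_total = R + C = 48.4 - j2040 Ω = 2041∠-88.6° Ω.

Z = 48.4 - j2040 Ω = 2041∠-88.6° Ω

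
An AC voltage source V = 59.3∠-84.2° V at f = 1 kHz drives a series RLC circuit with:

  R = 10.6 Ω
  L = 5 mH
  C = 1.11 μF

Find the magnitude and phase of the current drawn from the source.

Step 1 — Angular frequency: ω = 2π·f = 2π·1000 = 6283 rad/s.
Step 2 — Component impedances:
  R: Z = R = 10.6 Ω
  L: Z = jωL = j·6283·0.005 = 0 + j31.42 Ω
  C: Z = 1/(jωC) = -j/(ω·C) = 0 - j143.4 Ω
Step 3 — Series combination: Z_total = R + L + C = 10.6 - j112 Ω = 112.5∠-84.6° Ω.
Step 4 — Source phasor: V = 59.3∠-84.2° V = 5.993 - j59 V.
Step 5 — Ohm's law: I = V / Z_total = (5.993 - j59) / (10.6 - j112) = 0.5273 + j0.003606 A.
Step 6 — Convert to polar: |I| = 0.5273 A, ∠I = 0.4°.

I = 0.5273∠0.4° A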